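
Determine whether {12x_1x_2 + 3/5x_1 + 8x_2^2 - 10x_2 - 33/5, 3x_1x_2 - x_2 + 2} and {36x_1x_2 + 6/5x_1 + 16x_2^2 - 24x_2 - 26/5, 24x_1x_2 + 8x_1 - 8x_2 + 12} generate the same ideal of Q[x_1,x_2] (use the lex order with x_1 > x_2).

No, the ideals differ.

Two ideals are equal iff their reduced Gröbner bases coincide (the reduced basis is unique for a fixed ordering).
Buchberger on the first generating set:
f_1 = 12x_1x_2 + 3/5x_1 + 8x_2^2 - 10x_2 - 33/5, LT = x_1x_2.
f_2 = 3x_1x_2 - x_2 + 2, LT = x_1x_2.

S(f_1,f_2): lcm = x_1x_2. S = 1/20x_1 + 2/3x_2^2 - 1/2x_2 - 73/60.
  reduce S modulo (f_1, f_2):
  remainder 1/20x_1 + 2/3x_2^2 - 1/2x_2 - 73/60 ≠ 0; add g_3 = 1/20x_1 + 2/3x_2^2 - 1/2x_2 - 73/60 to the basis.

S(f_1,g_3): lcm = x_1x_2. S = 1/20x_1 - 40/3x_2^3 + 32/3x_2^2 + 47/2x_2 - 11/20.
  reduce S modulo (f_1, f_2, g_3):
  remainder -40/3x_2^3 + 10x_2^2 + 24x_2 + 2/3 ≠ 0; add g_4 = -40/3x_2^3 + 10x_2^2 + 24x_2 + 2/3 to the basis.

The other S-polynomials (S(f_2,g_3), S(f_1,g_4), S(f_2,g_4), S(g_3,g_4)) all reduce to 0 modulo the current basis, so we have a Gröbner basis.
Inter-reduce: drop elements whose leading term is divisible by another's, tail-reduce, and make monic.
Reduced Gröbner basis: {x_1 + 40/3x_2^2 - 10x_2 - 73/3, x_2^3 - 3/4x_2^2 - 9/5x_2 - 1/20}.

Buchberger on the second generating set:
h_1 = 36x_1x_2 + 6/5x_1 + 16x_2^2 - 24x_2 - 26/5, LT = x_1x_2.
h_2 = 24x_1x_2 + 8x_1 - 8x_2 + 12, LT = x_1x_2.

S(h_1,h_2): lcm = x_1x_2. S = -3/10x_1 + 4/9x_2^2 - 1/3x_2 - 29/45.
  reduce S modulo (h_1, h_2):
  remainder -3/10x_1 + 4/9x_2^2 - 1/3x_2 - 29/45 ≠ 0; add k_3 = -3/10x_1 + 4/9x_2^2 - 1/3x_2 - 29/45 to the basis.

S(h_1,k_3): lcm = x_1x_2. S = 1/30x_1 + 40/27x_2^3 - 2/3x_2^2 - 76/27x_2 - 13/90.
  reduce S modulo (h_1, h_2, k_3):
  remainder 40/27x_2^3 - 50/81x_2^2 - 77/27x_2 - 35/162 ≠ 0; add k_4 = 40/27x_2^3 - 50/81x_2^2 - 77/27x_2 - 35/162 to the basis.

The other S-polynomials (S(h_2,k_3), S(h_1,k_4), S(h_2,k_4), S(k_3,k_4)) all reduce to 0 modulo the current basis, so we have a Gröbner basis.
Inter-reduce: drop elements whose leading term is divisible by another's, tail-reduce, and make monic.
Reduced Gröbner basis: {x_1 - 40/27x_2^2 + 10/9x_2 + 58/27, x_2^3 - 5/12x_2^2 - 77/40x_2 - 7/48}.

Since the reduced bases disagree, the two ideals are not the same.
The same test decides containment: I ⊆ J iff every generator of I reduces to 0 modulo a Gröbner basis of J.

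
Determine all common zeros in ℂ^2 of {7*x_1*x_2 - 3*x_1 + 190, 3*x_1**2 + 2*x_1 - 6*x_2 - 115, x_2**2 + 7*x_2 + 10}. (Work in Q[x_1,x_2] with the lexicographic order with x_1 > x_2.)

{(5, -5)}

Compute a lex Gröbner basis by Buchberger's algorithm.
f_1 = 7*x_1*x_2 - 3*x_1 + 190, LT = x_1*x_2.
f_2 = 3*x_1**2 + 2*x_1 - 6*x_2 - 115, LT = x_1**2.
f_3 = x_2**2 + 7*x_2 + 10, LT = x_2**2.

S(f_1,f_2): lcm = x_1**2*x_2. S = -3/7*x_1**2 - 2/3*x_1*x_2 + 190/7*x_1 + 2*x_2**2 + 115/3*x_2.
  leading term x_1**2: subtract (-1/7)·f_2 from -3/7*x_1**2 - 2/3*x_1*x_2 + 190/7*x_1 + 2*x_2**2 + 115/3*x_2 → -2/3*x_1*x_2 + 192/7*x_1 + 2*x_2**2 + 787/21*x_2 - 115/7
  leading term x_1*x_2: subtract (-2/21)·f_1 from -2/3*x_1*x_2 + 192/7*x_1 + 2*x_2**2 + 787/21*x_2 - 115/7 → 190/7*x_1 + 2*x_2**2 + 787/21*x_2 + 5/3
  leading term x_1: no divisor's leading term divides it; move 190/7*x_1 to the remainder.
  leading term x_2**2: subtract (2)·f_3 from 2*x_2**2 + 787/21*x_2 + 5/3 → 493/21*x_2 - 55/3
  leading term x_2: no divisor's leading term divides it; move 493/21*x_2 to the remainder.
  leading term 1: no divisor's leading term divides it; move -55/3 to the remainder.
  remainder 190/7*x_1 + 493/21*x_2 - 55/3 ≠ 0; add h_4 = 190/7*x_1 + 493/21*x_2 - 55/3 to the basis.

S(f_1,f_3): lcm = x_1*x_2**2. S = -52/7*x_1*x_2 - 10*x_1 + 190/7*x_2.
  leading term x_1*x_2: subtract (-52/49)·f_1 from -52/7*x_1*x_2 - 10*x_1 + 190/7*x_2 → -646/49*x_1 + 190/7*x_2 + 9880/49
  leading term x_1: subtract (-17/35)·h_4 from -646/49*x_1 + 190/7*x_2 + 9880/49 → 28331/735*x_2 + 28331/147
  leading term x_2: no divisor's leading term divides it; move 28331/735*x_2 to the remainder.
  leading term 1: no divisor's leading term divides it; move 28331/147 to the remainder.
  remainder 28331/735*x_2 + 28331/147 ≠ 0; add h_5 = 28331/735*x_2 + 28331/147 to the basis.

The other S-polynomials (S(f_2,f_3), S(f_1,h_4), S(f_2,h_4), S(f_3,h_4), S(f_1,h_5), S(f_2,h_5), S(f_3,h_5), S(h_4,h_5)) all reduce to 0 modulo the current basis, so we have a Gröbner basis.
Inter-reduce: drop elements whose leading term is divisible by another's, tail-reduce, and make monic.
Reduced Gröbner basis: {x_1 - 5, x_2 + 5}.

Elimination: the polynomial x_2 + 5 lies in the elimination ideal for x_2, so x_2 ∈ {-5}. For each such x_2, the remaining basis elements (now univariate) give the rest of the solution.
  x_2 = -5: the earlier basis element becomes x_1 - 5 = 0, giving x_1 = 5 — point (5, -5).
Substituting each solution back into the original system confirms all equations vanish.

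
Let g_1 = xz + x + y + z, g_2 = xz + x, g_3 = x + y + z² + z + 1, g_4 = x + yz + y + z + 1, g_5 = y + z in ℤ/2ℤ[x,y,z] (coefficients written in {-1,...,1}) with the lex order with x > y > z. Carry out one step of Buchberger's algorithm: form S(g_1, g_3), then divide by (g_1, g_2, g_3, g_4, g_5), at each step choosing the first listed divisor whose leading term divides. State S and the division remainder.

lcm(LM(g_1), LM(g_3)) = xz.
S = (lcm/LT(g_1))·g_1 − (lcm/LT(g_3))·g_3 = x + yz + y + z³ + z².
Reduce S modulo (g_1, g_2, g_3, g_4, g_5) in that order:
  leading term x: subtract (1)·g_3 from x + yz + y + z³ + z² → yz + z³ + z + 1
  leading term yz: subtract (z)·g_5 from yz + z³ + z + 1 → z³ + z² + z + 1
  leading term z³: no divisor's leading term divides it; move z³ to the remainder.
  leading term z²: no divisor's leading term divides it; move z² to the remainder.
  leading term z: no divisor's leading term divides it; move z to the remainder.
  leading term 1: no divisor's leading term divides it; move 1 to the remainder.
The remainder z³ + z² + z + 1 is nonzero, so it would be added as the next basis element.

S(g_1, g_3) = x + yz + y + z³ + z²; remainder on division = z³ + z² + z + 1.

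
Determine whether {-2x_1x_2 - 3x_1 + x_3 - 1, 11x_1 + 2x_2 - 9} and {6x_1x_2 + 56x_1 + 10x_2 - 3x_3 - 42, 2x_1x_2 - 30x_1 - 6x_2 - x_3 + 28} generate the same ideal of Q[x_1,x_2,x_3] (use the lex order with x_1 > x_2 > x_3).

Equality of ideals is decidable: compute both reduced Gröbner bases (unique for the ordering) and check whether they agree.
Buchberger on the first generating set:
f_1 = -2x_1x_2 - 3x_1 + x_3 - 1, LT = x_1x_2.
f_2 = 11x_1 + 2x_2 - 9, LT = x_1.

S(f_1,f_2): lcm = x_1x_2. S = 3/2x_1 - 2/11x_2^2 + 9/11x_2 - 1/2x_3 + 1/2.
  leading term x_1: subtract (3/22)·f_2 from 3/2x_1 - 2/11x_2^2 + 9/11x_2 - 1/2x_3 + 1/2 → -2/11x_2^2 + 6/11x_2 - 1/2x_3 + 19/11
  leading term x_2^2: no divisor's leading term divides it; move -2/11x_2^2 to the remainder.
  leading term x_2: no divisor's leading term divides it; move 6/11x_2 to the remainder.
  leading term x_3: no divisor's leading term divides it; move -1/2x_3 to the remainder.
  leading term 1: no divisor's leading term divides it; move 19/11 to the remainder.
  remainder -2/11x_2^2 + 6/11x_2 - 1/2x_3 + 19/11 ≠ 0; add g_3 = -2/11x_2^2 + 6/11x_2 - 1/2x_3 + 19/11 to the basis.

The other S-polynomials (S(f_1,g_3), S(f_2,g_3)) all reduce to 0 modulo the current basis, so we have a Gröbner basis.
Inter-reduce: drop elements whose leading term is divisible by another's, tail-reduce, and make monic.
Reduced Gröbner basis: {x_1 + 2/11x_2 - 9/11, x_2^2 - 3x_2 + 11/4x_3 - 19/2}.

Buchberger on the second generating set:
h_1 = 6x_1x_2 + 56x_1 + 10x_2 - 3x_3 - 42, LT = x_1x_2.
h_2 = 2x_1x_2 - 30x_1 - 6x_2 - x_3 + 28, LT = x_1x_2.

S(h_1,h_2): lcm = x_1x_2. S = 73/3x_1 + 14/3x_2 - 21.
  leading term x_1: no divisor's leading term divides it; move 73/3x_1 to the remainder.
  leading term x_2: no divisor's leading term divides it; move 14/3x_2 to the remainder.
  leading term 1: no divisor's leading term divides it; move -21 to the remainder.
  remainder 73/3x_1 + 14/3x_2 - 21 ≠ 0; add k_3 = 73/3x_1 + 14/3x_2 - 21 to the basis.

S(h_1,k_3): lcm = x_1x_2. S = 28/3x_1 - 14/73x_2^2 + 554/219x_2 - 1/2x_3 - 7.
  leading term x_1: subtract (28/73)·k_3 from 28/3x_1 - 14/73x_2^2 + 554/219x_2 - 1/2x_3 - 7 → -14/73x_2^2 + 54/73x_2 - 1/2x_3 + 77/73
  leading term x_2^2: no divisor's leading term divides it; move -14/73x_2^2 to the remainder.
  leading term x_2: no divisor's leading term divides it; move 54/73x_2 to the remainder.
  leading term x_3: no divisor's leading term divides it; move -1/2x_3 to the remainder.
  leading term 1: no divisor's leading term divides it; move 77/73 to the remainder.
  remainder -14/73x_2^2 + 54/73x_2 - 1/2x_3 + 77/73 ≠ 0; add k_4 = -14/73x_2^2 + 54/73x_2 - 1/2x_3 + 77/73 to the basis.

The other S-polynomials (S(h_2,k_3), S(h_1,k_4), S(h_2,k_4), S(k_3,k_4)) all reduce to 0 modulo the current basis, so we have a Gröbner basis.
Inter-reduce: drop elements whose leading term is divisible by another's, tail-reduce, and make monic.
Reduced Gröbner basis: {x_1 + 14/73x_2 - 63/73, x_2^2 - 27/7x_2 + 73/28x_3 - 11/2}.

These differ, so the ideals are not equal.

No, the ideals differ.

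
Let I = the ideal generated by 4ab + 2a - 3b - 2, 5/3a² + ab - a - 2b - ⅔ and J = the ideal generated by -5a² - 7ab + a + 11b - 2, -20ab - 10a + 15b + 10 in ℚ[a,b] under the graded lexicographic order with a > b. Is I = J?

Equality of ideals is decidable: compute both reduced Gröbner bases (unique for the ordering) and check whether they agree.
Buchberger on the first generating set:
f_1 = 4ab + 2a - 3b - 2, LT = ab.
f_2 = 5/3a² + ab - a - 2b - ⅔, LT = a².

S(f_1,f_2): lcm = a²b. S = -⅗ab² + ½a² - 3/20ab + 6/5b² - ½a + ⅖b.
  leading term ab²: subtract (-3/20b)·f_1 from -⅗ab² + ½a² - 3/20ab + 6/5b² - ½a + ⅖b → ½a² + 3/20ab + ¾b² - ½a + 1/10b
  leading term a²: subtract (3/10)·f_2 from ½a² + 3/20ab + ¾b² - ½a + 1/10b → -3/20ab + ¾b² - ⅕a + 7/10b + ⅕
  leading term ab: subtract (-3/80)·f_1 from -3/20ab + ¾b² - ⅕a + 7/10b + ⅕ → ¾b² - ⅛a + 47/80b + ⅛
  leading term b²: no divisor's leading term divides it; move ¾b² to the remainder.
  leading term a: no divisor's leading term divides it; move -⅛a to the remainder.
  leading term b: no divisor's leading term divides it; move 47/80b to the remainder.
  leading term 1: no divisor's leading term divides it; move ⅛ to the remainder.
  remainder ¾b² - ⅛a + 47/80b + ⅛ ≠ 0; add g_3 = ¾b² - ⅛a + 47/80b + ⅛ to the basis.

The other S-polynomials (S(f_1,g_3), S(f_2,g_3)) all reduce to 0 modulo the current basis, so we have a Gröbner basis.
Inter-reduce: drop elements whose leading term is divisible by another's, tail-reduce, and make monic.
Reduced Gröbner basis: {a² - 9/10a - ¾b - 1/10, ab + ½a - ¾b - ½, b² - ⅙a + 47/60b + ⅙}.

Buchberger on the second generating set:
h_1 = -5a² - 7ab + a + 11b - 2, LT = a².
h_2 = -20ab - 10a + 15b + 10, LT = ab.

S(h_1,h_2): lcm = a²b. S = 7/5ab² - ½a² + 11/20ab - 11/5b² + ½a + ⅖b.
  leading term ab²: subtract (-7/100b)·h_2 from 7/5ab² - ½a² + 11/20ab - 11/5b² + ½a + ⅖b → -½a² - 3/20ab - 23/20b² + ½a + 11/10b
  leading term a²: subtract (1/10)·h_1 from -½a² - 3/20ab - 23/20b² + ½a + 11/10b → 11/20ab - 23/20b² + ⅖a + ⅕
  leading term ab: subtract (-11/400)·h_2 from 11/20ab - 23/20b² + ⅖a + ⅕ → -23/20b² + ⅛a + 33/80b + 19/40
  leading term b²: no divisor's leading term divides it; move -23/20b² to the remainder.
  leading term a: no divisor's leading term divides it; move ⅛a to the remainder.
  leading term b: no divisor's leading term divides it; move 33/80b to the remainder.
  leading term 1: no divisor's leading term divides it; move 19/40 to the remainder.
  remainder -23/20b² + ⅛a + 33/80b + 19/40 ≠ 0; add k_3 = -23/20b² + ⅛a + 33/80b + 19/40 to the basis.

The other S-polynomials (S(h_1,k_3), S(h_2,k_3)) all reduce to 0 modulo the current basis, so we have a Gröbner basis.
Inter-reduce: drop elements whose leading term is divisible by another's, tail-reduce, and make monic.
Reduced Gröbner basis: {a² - 9/10a - 23/20b + 11/10, ab + ½a - ¾b - ½, b² - 5/46a - 33/92b - 19/46}.

Since the reduced bases disagree, the two ideals are not the same.

No, the ideals differ.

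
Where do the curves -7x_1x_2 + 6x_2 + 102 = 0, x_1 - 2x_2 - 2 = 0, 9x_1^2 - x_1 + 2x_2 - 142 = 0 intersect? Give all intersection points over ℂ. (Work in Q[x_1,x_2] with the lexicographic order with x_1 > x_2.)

Compute a lex Gröbner basis by Buchberger's algorithm.
f_1 = -7x_1x_2 + 6x_2 + 102, LT = x_1x_2.
f_2 = x_1 - 2x_2 - 2, LT = x_1.
f_3 = 9x_1^2 - x_1 + 2x_2 - 142, LT = x_1^2.

S(f_1,f_2): lcm = x_1x_2. S = 2x_2^2 + 8/7x_2 - 102/7.
  leading term x_2^2: no divisor's leading term divides it; move 2x_2^2 to the remainder.
  leading term x_2: no divisor's leading term divides it; move 8/7x_2 to the remainder.
  leading term 1: no divisor's leading term divides it; move -102/7 to the remainder.
  remainder 2x_2^2 + 8/7x_2 - 102/7 ≠ 0; add h_4 = 2x_2^2 + 8/7x_2 - 102/7 to the basis.

S(f_1,f_3): lcm = x_1^2x_2. S = -47/63x_1x_2 - 102/7x_1 - 2/9x_2^2 + 142/9x_2.
  leading term x_1x_2: subtract (47/441)·f_1 from -47/63x_1x_2 - 102/7x_1 - 2/9x_2^2 + 142/9x_2 → -102/7x_1 - 2/9x_2^2 + 6676/441x_2 - 1598/147
  leading term x_1: subtract (-102/7)·f_2 from -102/7x_1 - 2/9x_2^2 + 6676/441x_2 - 1598/147 → -2/9x_2^2 - 6176/441x_2 - 5882/147
  leading term x_2^2: subtract (-1/9)·h_4 from -2/9x_2^2 - 6176/441x_2 - 5882/147 → -680/49x_2 - 2040/49
  leading term x_2: no divisor's leading term divides it; move -680/49x_2 to the remainder.
  leading term 1: no divisor's leading term divides it; move -2040/49 to the remainder.
  remainder -680/49x_2 - 2040/49 ≠ 0; add h_5 = -680/49x_2 - 2040/49 to the basis.

The other S-polynomials (S(f_2,f_3), S(f_1,h_4), S(f_2,h_4), S(f_3,h_4), S(f_1,h_5), S(f_2,h_5), S(f_3,h_5), S(h_4,h_5)) all reduce to 0 modulo the current basis, so we have a Gröbner basis.
Inter-reduce: drop elements whose leading term is divisible by another's, tail-reduce, and make monic.
Reduced Gröbner basis: {x_1 + 4, x_2 + 3}.

Since the basis is lex-ordered, x_2 + 3 is univariate in x_2. Its roots are {-3}. Back-substituting each root into the other basis elements fixes the other coordinates.
  x_2 = -3: the earlier basis element becomes x_1 + 4 = 0, giving x_1 = -4 — point (-4, -3).
Check: every point annihilates each of the original generators.

{(-4, -3)}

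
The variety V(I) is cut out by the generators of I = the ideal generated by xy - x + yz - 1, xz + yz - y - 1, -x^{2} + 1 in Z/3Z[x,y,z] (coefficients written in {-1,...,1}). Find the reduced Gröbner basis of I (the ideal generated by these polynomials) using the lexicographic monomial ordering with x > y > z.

f_1 = xy - x + yz - 1, LT = xy.
f_2 = xz + yz - y - 1, LT = xz.
f_3 = -x^{2} + 1, LT = x^{2}.

S(f_1,f_2): lcm = xyz. S = -xz - y^{2}z + y^{2} + yz^{2} + y - z.
  leading term xz: subtract (-1)·f_2 from -xz - y^{2}z + y^{2} + yz^{2} + y - z → -y^{2}z + y^{2} + yz^{2} + yz - z - 1
  leading term y^{2}z: no divisor's leading term divides it; move -y^{2}z to the remainder.
  leading term y^{2}: no divisor's leading term divides it; move y^{2} to the remainder.
  leading term yz^{2}: no divisor's leading term divides it; move yz^{2} to the remainder.
  leading term yz: no divisor's leading term divides it; move yz to the remainder.
  leading term z: no divisor's leading term divides it; move -z to the remainder.
  leading term 1: no divisor's leading term divides it; move -1 to the remainder.
  remainder -y^{2}z + y^{2} + yz^{2} + yz - z - 1 ≠ 0; add g_4 = -y^{2}z + y^{2} + yz^{2} + yz - z - 1 to the basis.

S(f_1,f_3): lcm = x^{2}y. S = -x^{2} + xyz - x + y.
  leading term x^{2}: subtract (1)·f_3 from -x^{2} + xyz - x + y → xyz - x + y - 1
  leading term xyz: subtract (z)·f_1 from xyz - x + y - 1 → xz - x - yz^{2} + y + z - 1
  leading term xz: subtract (1)·f_2 from xz - x - yz^{2} + y + z - 1 → -x - yz^{2} - yz - y + z
  leading term x: no divisor's leading term divides it; move -x to the remainder.
  leading term yz^{2}: no divisor's leading term divides it; move -yz^{2} to the remainder.
  leading term yz: no divisor's leading term divides it; move -yz to the remainder.
  leading term y: no divisor's leading term divides it; move -y to the remainder.
  leading term z: no divisor's leading term divides it; move z to the remainder.
  remainder -x - yz^{2} - yz - y + z ≠ 0; add g_5 = -x - yz^{2} - yz - y + z to the basis.

S(f_2,f_3): lcm = x^{2}z. S = xyz - xy - x + z.
  leading term xyz: subtract (z)·f_1 from xyz - xy - x + z → -xy + xz - x - yz^{2} - z
  leading term xy: subtract (-1)·f_1 from -xy + xz - x - yz^{2} - z → xz + x - yz^{2} + yz - z - 1
  leading term xz: subtract (1)·f_2 from xz + x - yz^{2} + yz - z - 1 → x - yz^{2} + y - z
  leading term x: subtract (-1)·g_5 from x - yz^{2} + y - z → yz^{2} - yz
  leading term yz^{2}: no divisor's leading term divides it; move yz^{2} to the remainder.
  leading term yz: no divisor's leading term divides it; move -yz to the remainder.
  remainder yz^{2} - yz ≠ 0; add g_6 = yz^{2} - yz to the basis.

S(f_1,g_5): lcm = xy. S = -x - y^{2}z^{2} - y^{2}z - y^{2} - yz - 1.
  leading term x: subtract (1)·g_5 from -x - y^{2}z^{2} - y^{2}z - y^{2} - yz - 1 → -y^{2}z^{2} - y^{2}z - y^{2} + yz^{2} + y - z - 1
  leading term y^{2}z^{2}: subtract (z)·g_4 from -y^{2}z^{2} - y^{2}z - y^{2} + yz^{2} + y - z - 1 → y^{2}z - y^{2} - yz^{3} + y + z^{2} - 1
  leading term y^{2}z: subtract (-1)·g_4 from y^{2}z - y^{2} - yz^{3} + y + z^{2} - 1 → -yz^{3} + yz^{2} + yz + y + z^{2} - z + 1
  leading term yz^{3}: subtract (-z)·g_6 from -yz^{3} + yz^{2} + yz + y + z^{2} - z + 1 → yz + y + z^{2} - z + 1
  leading term yz: no divisor's leading term divides it; move yz to the remainder.
  leading term y: no divisor's leading term divides it; move y to the remainder.
  leading term z^{2}: no divisor's leading term divides it; move z^{2} to the remainder.
  leading term z: no divisor's leading term divides it; move -z to the remainder.
  leading term 1: no divisor's leading term divides it; move 1 to the remainder.
  remainder yz + y + z^{2} - z + 1 ≠ 0; add g_7 = yz + y + z^{2} - z + 1 to the basis.

S(f_2,g_5): lcm = xz. S = -yz^{3} - yz^{2} - y + z^{2} - 1.
  leading term yz^{3}: subtract (-z)·g_6 from -yz^{3} - yz^{2} - y + z^{2} - 1 → yz^{2} - y + z^{2} - 1
  leading term yz^{2}: subtract (1)·g_6 from yz^{2} - y + z^{2} - 1 → yz - y + z^{2} - 1
  leading term yz: subtract (1)·g_7 from yz - y + z^{2} - 1 → y + z + 1
  leading term y: no divisor's leading term divides it; move y to the remainder.
  leading term z: no divisor's leading term divides it; move z to the remainder.
  leading term 1: no divisor's leading term divides it; move 1 to the remainder.
  remainder y + z + 1 ≠ 0; add g_8 = y + z + 1 to the basis.

S(g_6,g_7): lcm = yz^{2}. S = yz - z^{3} + z^{2} - z.
  leading term yz: subtract (1)·g_7 from yz - z^{3} + z^{2} - z → -y - z^{3} - 1
  leading term y: subtract (-1)·g_8 from -y - z^{3} - 1 → -z^{3} + z
  leading term z^{3}: no divisor's leading term divides it; move -z^{3} to the remainder.
  leading term z: no divisor's leading term divides it; move z to the remainder.
  remainder -z^{3} + z ≠ 0; add g_9 = -z^{3} + z to the basis.

The other S-polynomials (S(f_1,g_4), S(f_2,g_4), S(f_3,g_4), S(f_3,g_5), S(g_4,g_5), S(f_1,g_6), S(f_2,g_6), S(f_3,g_6), S(g_4,g_6), S(g_5,g_6), S(f_1,g_7), S(f_2,g_7), S(f_3,g_7), S(g_4,g_7), S(g_5,g_7), S(f_1,g_8), S(f_2,g_8), S(f_3,g_8), S(g_4,g_8), S(g_5,g_8), S(g_6,g_8), S(g_7,g_8), S(f_1,g_9), S(f_2,g_9), S(f_3,g_9), S(g_4,g_9), S(g_5,g_9), S(g_6,g_9), S(g_7,g_9), S(g_8,g_9)) all reduce to 0 modulo the current basis, so we have a Gröbner basis.
Inter-reduce: drop elements whose leading term is divisible by another's, tail-reduce, and make monic.

G = {x + z^{2} - z - 1, y + z + 1, z^{3} - z}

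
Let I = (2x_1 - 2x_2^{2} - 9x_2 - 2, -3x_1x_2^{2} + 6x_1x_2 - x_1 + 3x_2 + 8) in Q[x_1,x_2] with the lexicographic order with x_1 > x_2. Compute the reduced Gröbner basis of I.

f_1 = 2x_1 - 2x_2^{2} - 9x_2 - 2, LT = x_1.
f_2 = -3x_1x_2^{2} + 6x_1x_2 - x_1 + 3x_2 + 8, LT = x_1x_2^{2}.

S(f_1,f_2): lcm = x_1x_2^{2}. S = 2x_1x_2 - \tfrac{1}{3}x_1 - x_2^{4} - \tfrac{9}{2}x_2^{3} - x_2^{2} + x_2 + \tfrac{8}{3}.
  leading term x_1x_2: subtract (x_2)·f_1 from 2x_1x_2 - \tfrac{1}{3}x_1 - x_2^{4} - \tfrac{9}{2}x_2^{3} - x_2^{2} + x_2 + \tfrac{8}{3} → -\tfrac{1}{3}x_1 - x_2^{4} - \tfrac{5}{2}x_2^{3} + 8x_2^{2} + 3x_2 + \tfrac{8}{3}
  leading term x_1: subtract (-\tfrac{1}{6})·f_1 from -\tfrac{1}{3}x_1 - x_2^{4} - \tfrac{5}{2}x_2^{3} + 8x_2^{2} + 3x_2 + \tfrac{8}{3} → -x_2^{4} - \tfrac{5}{2}x_2^{3} + \tfrac{23}{3}x_2^{2} + \tfrac{3}{2}x_2 + \tfrac{7}{3}
  leading term x_2^{4}: no divisor's leading term divides it; move -x_2^{4} to the remainder.
  leading term x_2^{3}: no divisor's leading term divides it; move -\tfrac{5}{2}x_2^{3} to the remainder.
  leading term x_2^{2}: no divisor's leading term divides it; move \tfrac{23}{3}x_2^{2} to the remainder.
  leading term x_2: no divisor's leading term divides it; move \tfrac{3}{2}x_2 to the remainder.
  leading term 1: no divisor's leading term divides it; move \tfrac{7}{3} to the remainder.
  remainder -x_2^{4} - \tfrac{5}{2}x_2^{3} + \tfrac{23}{3}x_2^{2} + \tfrac{3}{2}x_2 + \tfrac{7}{3} ≠ 0; add g_3 = -x_2^{4} - \tfrac{5}{2}x_2^{3} + \tfrac{23}{3}x_2^{2} + \tfrac{3}{2}x_2 + \tfrac{7}{3} to the basis.

The other S-polynomials (S(f_1,g_3), S(f_2,g_3)) all reduce to 0 modulo the current basis, so we have a Gröbner basis.
Inter-reduce: drop elements whose leading term is divisible by another's, tail-reduce, and make monic.

G = {x_1 - x_2^{2} - \tfrac{9}{2}x_2 - 1, x_2^{4} + \tfrac{5}{2}x_2^{3} - \tfrac{23}{3}x_2^{2} - \tfrac{3}{2}x_2 - \tfrac{7}{3}}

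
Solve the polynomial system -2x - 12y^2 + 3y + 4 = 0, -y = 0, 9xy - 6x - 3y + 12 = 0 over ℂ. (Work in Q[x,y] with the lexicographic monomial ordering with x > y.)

{(2, 0)}

Compute a lex Gröbner basis by Buchberger's algorithm.
f_1 = -2x - 12y^2 + 3y + 4, LT = x.
f_2 = -y, LT = y.
f_3 = 9xy - 6x - 3y + 12, LT = xy.

S(f_1,f_2): leading monomials are coprime, so the S-polynomial reduces to 0 (Buchberger's first criterion).
S(f_1,f_3): lcm = xy. S = 2/3x + 6y^3 - 3/2y^2 - 5/3y - 4/3.
  leading term x: subtract (-1/3)·f_1 from 2/3x + 6y^3 - 3/2y^2 - 5/3y - 4/3 → 6y^3 - 11/2y^2 - 2/3y
  leading term y^3: subtract (-6y^2)·f_2 from 6y^3 - 11/2y^2 - 2/3y → -11/2y^2 - 2/3y
  leading term y^2: subtract (11/2y)·f_2 from -11/2y^2 - 2/3y → -2/3y
  leading term y: subtract (2/3)·f_2 from -2/3y → 0
  remainder 0.

S(f_2,f_3): lcm = xy. S = 2/3x + 1/3y - 4/3.
  leading term x: subtract (-1/3)·f_1 from 2/3x + 1/3y - 4/3 → -4y^2 + 4/3y
  leading term y^2: subtract (4y)·f_2 from -4y^2 + 4/3y → 4/3y
  leading term y: subtract (-4/3)·f_2 from 4/3y → 0
  remainder 0.

Every S-polynomial of the final basis reduces to 0, so we have a Gröbner basis.
Inter-reduce: drop elements whose leading term is divisible by another's, tail-reduce, and make monic.
Reduced Gröbner basis: {x - 2, y}.

From the last basis element, y = 0, so y takes values in {0}. Each choice, substituted upward through the basis, yields the corresponding point(s) of the solution set.
  y = 0: the earlier basis element becomes x - 2 = 0, giving x = 2 — point (2, 0).
Check: every point annihilates each of the original generators.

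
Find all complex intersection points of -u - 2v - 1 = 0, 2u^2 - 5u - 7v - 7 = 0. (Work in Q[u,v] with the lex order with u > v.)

Compute a lex Gröbner basis by Buchberger's algorithm.
f_1 = -u - 2v - 1, LT = u.
f_2 = 2u^2 - 5u - 7v - 7, LT = u^2.

S(f_1,f_2): lcm = u^2. S = 2uv + 7/2u + 7/2v + 7/2.
  leading term uv: subtract (-2v)·f_1 from 2uv + 7/2u + 7/2v + 7/2 → 7/2u - 4v^2 + 3/2v + 7/2
  leading term u: subtract (-7/2)·f_1 from 7/2u - 4v^2 + 3/2v + 7/2 → -4v^2 - 11/2v
  leading term v^2: no divisor's leading term divides it; move -4v^2 to the remainder.
  leading term v: no divisor's leading term divides it; move -11/2v to the remainder.
  remainder -4v^2 - 11/2v ≠ 0; add h_3 = -4v^2 - 11/2v to the basis.

S(f_1,h_3): leading monomials are coprime, so the S-polynomial reduces to 0 (Buchberger's first criterion).
S(f_2,h_3): leading monomials are coprime, so the S-polynomial reduces to 0 (Buchberger's first criterion).
Every S-polynomial of the final basis reduces to 0, so we have a Gröbner basis.
Inter-reduce: drop elements whose leading term is divisible by another's, tail-reduce, and make monic.
Reduced Gröbner basis: {u + 2v + 1, v^2 + 11/8v}.

From the last basis element, v^2 + 11/8v = 0, so v takes values in {-11/8, 0}. Each choice, substituted upward through the basis, yields the corresponding point(s) of the solution set.
  v = -11/8: the earlier basis element becomes u - 7/4 = 0, giving u = 7/4 — point (7/4, -11/8).
  v = 0: the earlier basis element becomes u + 1 = 0, giving u = -1 — point (-1, 0).
Each listed point satisfies every original equation (direct substitution).
Zero-dimensionality of the ideal guarantees finitely many solutions over ℂ.

{(7/4, -11/8), (-1, 0)}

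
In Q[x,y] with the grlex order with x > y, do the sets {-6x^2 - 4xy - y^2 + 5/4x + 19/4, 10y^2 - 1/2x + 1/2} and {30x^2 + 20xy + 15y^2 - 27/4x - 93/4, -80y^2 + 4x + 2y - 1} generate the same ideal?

No, the ideals differ.

Since reduced Gröbner bases are canonical representatives of ideals under a given ordering, it suffices to compute and compare them.
Buchberger on the first generating set:
f_1 = -6x^2 - 4xy - y^2 + 5/4x + 19/4, LT = x^2.
f_2 = 10y^2 - 1/2x + 1/2, LT = y^2.

The S-polynomials (S(f_1,f_2)) all reduce to 0 modulo the current basis, so we have a Gröbner basis.
Inter-reduce: drop elements whose leading term is divisible by another's, tail-reduce, and make monic.
Reduced Gröbner basis: {x^2 + 2/3xy - 1/5x - 4/5, y^2 - 1/20x + 1/20}.

Buchberger on the second generating set:
h_1 = 30x^2 + 20xy + 15y^2 - 27/4x - 93/4, LT = x^2.
h_2 = -80y^2 + 4x + 2y - 1, LT = y^2.

The S-polynomials (S(h_1,h_2)) all reduce to 0 modulo the current basis, so we have a Gröbner basis.
Inter-reduce: drop elements whose leading term is divisible by another's, tail-reduce, and make monic.
Reduced Gröbner basis: {x^2 + 2/3xy - 1/5x + 1/80y - 25/32, y^2 - 1/20x - 1/40y + 1/80}.

These differ, so the ideals are not equal.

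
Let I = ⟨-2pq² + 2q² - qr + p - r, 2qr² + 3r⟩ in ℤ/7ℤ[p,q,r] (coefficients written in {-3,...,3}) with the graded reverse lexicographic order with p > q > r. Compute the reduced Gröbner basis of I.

G = {pr³ - r⁴ - 2r³ - pr + r, pq² - q² - 3qr + 3p - 3r, pqr - 2pr² + 2r³ - qr - 3r², qr² - 2r}

The reduced Gröbner basis is the canonical form of the ideal for this ordering.

f_1 = -2pq² + 2q² - qr + p - r, LT = pq².
f_2 = 2qr² + 3r, LT = qr².

S(f_1,f_2): lcm = pq²r². S = -q²r² - 3qr³ + 2pqr + 3pr² - 3r³.
  reduce S modulo (f_1, f_2):
  remainder 2pqr + 3pr² - 3r³ - 2qr + r² ≠ 0; add g_3 = 2pqr + 3pr² - 3r³ - 2qr + r² to the basis.

S(f_2,g_3): lcm = pqr². S = 2pr³ - 2r⁴ + qr² + 3r³ - 2pr.
  reduce S modulo (f_1, f_2, g_3):
  remainder 2pr³ - 2r⁴ + 3r³ - 2pr + 2r ≠ 0; add g_4 = 2pr³ - 2r⁴ + 3r³ - 2pr + 2r to the basis.

The other S-polynomials (S(f_1,g_3), S(f_1,g_4), S(f_2,g_4), S(g_3,g_4)) all reduce to 0 modulo the current basis, so we have a Gröbner basis.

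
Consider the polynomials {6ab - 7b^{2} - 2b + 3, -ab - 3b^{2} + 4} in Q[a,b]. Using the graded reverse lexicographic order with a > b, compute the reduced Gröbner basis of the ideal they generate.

f_1 = 6ab - 7b^{2} - 2b + 3, LT = ab.
f_2 = -ab - 3b^{2} + 4, LT = ab.

S(f_1,f_2): lcm = ab. S = -\tfrac{25}{6}b^{2} - \tfrac{1}{3}b + \tfrac{9}{2}.
  leading term b^{2}: no divisor's leading term divides it; move -\tfrac{25}{6}b^{2} to the remainder.
  leading term b: no divisor's leading term divides it; move -\tfrac{1}{3}b to the remainder.
  leading term 1: no divisor's leading term divides it; move \tfrac{9}{2} to the remainder.
  remainder -\tfrac{25}{6}b^{2} - \tfrac{1}{3}b + \tfrac{9}{2} ≠ 0; add g_3 = -\tfrac{25}{6}b^{2} - \tfrac{1}{3}b + \tfrac{9}{2} to the basis.

S(f_1,g_3): lcm = ab^{2}. S = -\tfrac{7}{6}b^{3} - \tfrac{2}{25}ab - \tfrac{1}{3}b^{2} + \tfrac{27}{25}a + \tfrac{1}{2}b.
  leading term b^{3}: subtract (\tfrac{7}{25}b)·g_3 from -\tfrac{7}{6}b^{3} - \tfrac{2}{25}ab - \tfrac{1}{3}b^{2} + \tfrac{27}{25}a + \tfrac{1}{2}b → -\tfrac{2}{25}ab - \tfrac{6}{25}b^{2} + \tfrac{27}{25}a - \tfrac{19}{25}b
  leading term ab: subtract (-\tfrac{1}{75})·f_1 from -\tfrac{2}{25}ab - \tfrac{6}{25}b^{2} + \tfrac{27}{25}a - \tfrac{19}{25}b → -\tfrac{1}{3}b^{2} + \tfrac{27}{25}a - \tfrac{59}{75}b + \tfrac{1}{25}
  leading term b^{2}: subtract (\tfrac{2}{25})·g_3 from -\tfrac{1}{3}b^{2} + \tfrac{27}{25}a - \tfrac{59}{75}b + \tfrac{1}{25} → \tfrac{27}{25}a - \tfrac{19}{25}b - \tfrac{8}{25}
  leading term a: no divisor's leading term divides it; move \tfrac{27}{25}a to the remainder.
  leading term b: no divisor's leading term divides it; move -\tfrac{19}{25}b to the remainder.
  leading term 1: no divisor's leading term divides it; move -\tfrac{8}{25} to the remainder.
  remainder \tfrac{27}{25}a - \tfrac{19}{25}b - \tfrac{8}{25} ≠ 0; add g_4 = \tfrac{27}{25}a - \tfrac{19}{25}b - \tfrac{8}{25} to the basis.

S(f_2,g_3): lcm = ab^{2}. S = 3b^{3} - \tfrac{2}{25}ab + \tfrac{27}{25}a - 4b.
  leading term b^{3}: subtract (-\tfrac{18}{25}b)·g_3 from 3b^{3} - \tfrac{2}{25}ab + \tfrac{27}{25}a - 4b → -\tfrac{2}{25}ab - \tfrac{6}{25}b^{2} + \tfrac{27}{25}a - \tfrac{19}{25}b
  leading term ab: subtract (-\tfrac{1}{75})·f_1 from -\tfrac{2}{25}ab - \tfrac{6}{25}b^{2} + \tfrac{27}{25}a - \tfrac{19}{25}b → -\tfrac{1}{3}b^{2} + \tfrac{27}{25}a - \tfrac{59}{75}b + \tfrac{1}{25}
  leading term b^{2}: subtract (\tfrac{2}{25})·g_3 from -\tfrac{1}{3}b^{2} + \tfrac{27}{25}a - \tfrac{59}{75}b + \tfrac{1}{25} → \tfrac{27}{25}a - \tfrac{19}{25}b - \tfrac{8}{25}
  leading term a: subtract (1)·g_4 from \tfrac{27}{25}a - \tfrac{19}{25}b - \tfrac{8}{25} → 0
  remainder 0.

S(f_1,g_4): lcm = ab. S = -\tfrac{25}{54}b^{2} - \tfrac{1}{27}b + \tfrac{1}{2}.
  leading term b^{2}: subtract (\tfrac{1}{9})·g_3 from -\tfrac{25}{54}b^{2} - \tfrac{1}{27}b + \tfrac{1}{2} → 0
  remainder 0.

S(f_2,g_4): lcm = ab. S = \tfrac{100}{27}b^{2} + \tfrac{8}{27}b - 4.
  leading term b^{2}: subtract (-\tfrac{8}{9})·g_3 from \tfrac{100}{27}b^{2} + \tfrac{8}{27}b - 4 → 0
  remainder 0.

S(g_3,g_4): leading monomials are coprime, so the S-polynomial reduces to 0 (Buchberger's first criterion).
Every S-polynomial of the final basis reduces to 0, so we have a Gröbner basis.
Inter-reduce: drop elements whose leading term is divisible by another's, tail-reduce, and make monic.

G = {b^{2} + \tfrac{2}{25}b - \tfrac{27}{25}, a - \tfrac{19}{27}b - \tfrac{8}{27}}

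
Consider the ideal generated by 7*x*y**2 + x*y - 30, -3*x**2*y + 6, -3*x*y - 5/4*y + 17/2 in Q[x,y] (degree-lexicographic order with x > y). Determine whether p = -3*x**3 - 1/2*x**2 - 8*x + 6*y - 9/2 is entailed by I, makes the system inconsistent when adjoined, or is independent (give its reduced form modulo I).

Adjoining -3*x**3 - 1/2*x**2 - 8*x + 6*y - 9/2 makes the ideal the whole ring: the system is inconsistent.

First compute the reduced Gröbner basis of I by Buchberger's algorithm.
f_1 = 7*x*y**2 + x*y - 30, LT = x*y**2.
f_2 = -3*x**2*y + 6, LT = x**2*y.
f_3 = -3*x*y - 5/4*y + 17/2, LT = x*y.

S(f_1,f_2): lcm = x**2*y**2. S = 1/7*x**2*y - 30/7*x + 2*y.
  reduce S modulo (f_1, f_2, f_3):
  remainder -30/7*x + 2*y + 2/7 ≠ 0; add h_4 = -30/7*x + 2*y + 2/7 to the basis.

S(f_1,f_3): lcm = x*y**2. S = 1/7*x*y - 5/12*y**2 + 17/6*y - 30/7.
  reduce S modulo (f_1, f_2, f_3, h_4):
  remainder -5/12*y**2 + 233/84*y - 163/42 ≠ 0; add h_5 = -5/12*y**2 + 233/84*y - 163/42 to the basis.

S(f_2,f_3): lcm = x**2*y. S = -5/12*x*y + 17/6*x - 2.
  reduce S modulo (f_1, f_2, f_3, h_4, h_5):
  remainder 359/240*y - 359/120 ≠ 0; add h_6 = 359/240*y - 359/120 to the basis.

The other S-polynomials (S(f_1,h_4), S(f_2,h_4), S(f_3,h_4), S(f_1,h_5), S(f_2,h_5), S(f_3,h_5), S(h_4,h_5), S(f_1,h_6), S(f_2,h_6), S(f_3,h_6), S(h_4,h_6), S(h_5,h_6)) all reduce to 0 modulo the current basis, so we have a Gröbner basis.
Inter-reduce: drop elements whose leading term is divisible by another's, tail-reduce, and make monic.
Reduced Gröbner basis: {x - 1, y - 2}.
Label its elements g_1 = x - 1, g_2 = y - 2.

Reduce p = -3*x**3 - 1/2*x**2 - 8*x + 6*y - 9/2 modulo G:
  leading term x**3: subtract (-3*x**2)·g_1 from -3*x**3 - 1/2*x**2 - 8*x + 6*y - 9/2 → -7/2*x**2 - 8*x + 6*y - 9/2
  leading term x**2: subtract (-7/2*x)·g_1 from -7/2*x**2 - 8*x + 6*y - 9/2 → -23/2*x + 6*y - 9/2
  leading term x: subtract (-23/2)·g_1 from -23/2*x + 6*y - 9/2 → 6*y - 16
  leading term y: subtract (6)·g_2 from 6*y - 16 → -4
  leading term 1: no divisor's leading term divides it; move -4 to the remainder.
  normal form = -4.
The normal form is nonzero, so p ∉ I. Since p minus its normal form lies in I, I + (p) = I + (r) where r = -4; decide whether this ideal is the whole ring.
Here r = -4 is a nonzero constant, hence a unit: 1 ∈ I + (p), the Gröbner basis of I + (p) is {1}, and the enlarged system has no common solution — adjoining p is inconsistent.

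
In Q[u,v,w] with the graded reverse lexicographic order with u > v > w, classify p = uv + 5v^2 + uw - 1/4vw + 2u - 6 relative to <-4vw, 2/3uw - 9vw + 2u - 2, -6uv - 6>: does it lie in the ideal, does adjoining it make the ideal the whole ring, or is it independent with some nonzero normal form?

First compute the reduced Gröbner basis of I by Buchberger's algorithm.
f_1 = -4vw, LT = vw.
f_2 = 2/3uw - 9vw + 2u - 2, LT = uw.
f_3 = -6uv - 6, LT = uv.

S(f_1,f_2): lcm = uvw. S = 27/2v^2w - 3uv + 3v.
  leading term v^2w: subtract (-27/8v)·f_1 from 27/2v^2w - 3uv + 3v → -3uv + 3v
  leading term uv: subtract (1/2)·f_3 from -3uv + 3v → 3v + 3
  leading term v: no divisor's leading term divides it; move 3v to the remainder.
  leading term 1: no divisor's leading term divides it; move 3 to the remainder.
  remainder 3v + 3 ≠ 0; add h_4 = 3v + 3 to the basis.

S(f_1,f_3): lcm = uvw. S = -w.
  leading term w: no divisor's leading term divides it; move -w to the remainder.
  remainder -w ≠ 0; add h_5 = -w to the basis.

S(f_3,h_4): lcm = uv. S = -u + 1.
  leading term u: no divisor's leading term divides it; move -u to the remainder.
  leading term 1: no divisor's leading term divides it; move 1 to the remainder.
  remainder -u + 1 ≠ 0; add h_6 = -u + 1 to the basis.

The other S-polynomials (S(f_2,f_3), S(f_1,h_4), S(f_2,h_4), S(f_1,h_5), S(f_2,h_5), S(f_3,h_5), S(h_4,h_5), S(f_1,h_6), S(f_2,h_6), S(f_3,h_6), S(h_4,h_6), S(h_5,h_6)) all reduce to 0 modulo the current basis, so we have a Gröbner basis.
Inter-reduce: drop elements whose leading term is divisible by another's, tail-reduce, and make monic.
Reduced Gröbner basis: {u - 1, v + 1, w}.
Label its elements g_1 = u - 1, g_2 = v + 1, g_3 = w.

Reduce p = uv + 5v^2 + uw - 1/4vw + 2u - 6 modulo G:
  leading term uv: subtract (v)·g_1 from uv + 5v^2 + uw - 1/4vw + 2u - 6 → 5v^2 + uw - 1/4vw + 2u + v - 6
  leading term v^2: subtract (5v)·g_2 from 5v^2 + uw - 1/4vw + 2u + v - 6 → uw - 1/4vw + 2u - 4v - 6
  leading term uw: subtract (w)·g_1 from uw - 1/4vw + 2u - 4v - 6 → -1/4vw + 2u - 4v + w - 6
  leading term vw: subtract (-1/4w)·g_2 from -1/4vw + 2u - 4v + w - 6 → 2u - 4v + 5/4w - 6
  leading term u: subtract (2)·g_1 from 2u - 4v + 5/4w - 6 → -4v + 5/4w - 4
  leading term v: subtract (-4)·g_2 from -4v + 5/4w - 4 → 5/4w
  leading term w: subtract (5/4)·g_3 from 5/4w → 0
  normal form = 0.
Since the normal form is 0, p ∈ I.

uv + 5v^2 + uw - 1/4vw + 2u - 6 lies in I (it reduces to 0).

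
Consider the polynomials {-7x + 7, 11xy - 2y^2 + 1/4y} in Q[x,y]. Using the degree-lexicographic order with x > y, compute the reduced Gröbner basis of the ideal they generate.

G = {y^2 - 45/8y, x - 1}

f_1 = -7x + 7, LT = x.
f_2 = 11xy - 2y^2 + 1/4y, LT = xy.

S(f_1,f_2): lcm = xy. S = 2/11y^2 - 45/44y.
  reduce S modulo (f_1, f_2):
  remainder 2/11y^2 - 45/44y ≠ 0; add g_3 = 2/11y^2 - 45/44y to the basis.

The other S-polynomials (S(f_1,g_3), S(f_2,g_3)) all reduce to 0 modulo the current basis, so we have a Gröbner basis.
Inter-reduce: drop elements whose leading term is divisible by another's, tail-reduce, and make monic.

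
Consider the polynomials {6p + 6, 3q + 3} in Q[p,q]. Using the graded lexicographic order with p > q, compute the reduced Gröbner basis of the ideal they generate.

G = {p + 1, q + 1}

This is the nonlinear analogue of row-reducing a linear system.

f_1 = 6p + 6, LT = p.
f_2 = 3q + 3, LT = q.

The S-polynomials (S(f_1,f_2)) all reduce to 0 modulo the current basis, so we have a Gröbner basis.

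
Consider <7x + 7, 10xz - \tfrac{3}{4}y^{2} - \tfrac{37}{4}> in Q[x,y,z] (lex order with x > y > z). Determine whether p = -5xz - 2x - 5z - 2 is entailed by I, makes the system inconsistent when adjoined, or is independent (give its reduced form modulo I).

-5xz - 2x - 5z - 2 lies in I (it reduces to 0).

First compute the reduced Gröbner basis of I by Buchberger's algorithm.
f_1 = 7x + 7, LT = x.
f_2 = 10xz - \tfrac{3}{4}y^{2} - \tfrac{37}{4}, LT = xz.

S(f_1,f_2): lcm = xz. S = \tfrac{3}{40}y^{2} + z + \tfrac{37}{40}.
  reduce S modulo (f_1, f_2):
  remainder \tfrac{3}{40}y^{2} + z + \tfrac{37}{40} ≠ 0; add h_3 = \tfrac{3}{40}y^{2} + z + \tfrac{37}{40} to the basis.

The other S-polynomials (S(f_1,h_3), S(f_2,h_3)) all reduce to 0 modulo the current basis, so we have a Gröbner basis.
Inter-reduce: drop elements whose leading term is divisible by another's, tail-reduce, and make monic.
Reduced Gröbner basis: {x + 1, y^{2} + \tfrac{40}{3}z + \tfrac{37}{3}}.
Label its elements g_1 = x + 1, g_2 = y^{2} + \tfrac{40}{3}z + \tfrac{37}{3}.

Reduce p = -5xz - 2x - 5z - 2 modulo G:
  leading term xz: subtract (-5z)·g_1 from -5xz - 2x - 5z - 2 → -2x - 2
  leading term x: subtract (-2)·g_1 from -2x - 2 → 0
  normal form = 0.
Since the normal form is 0, p ∈ I.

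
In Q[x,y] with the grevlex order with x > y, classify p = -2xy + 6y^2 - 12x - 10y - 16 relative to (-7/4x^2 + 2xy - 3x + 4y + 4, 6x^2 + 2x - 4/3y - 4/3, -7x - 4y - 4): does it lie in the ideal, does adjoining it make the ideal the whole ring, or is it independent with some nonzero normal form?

-2xy + 6y^2 - 12x - 10y - 16 lies in I (it reduces to 0).

First compute the reduced Gröbner basis of I by Buchberger's algorithm.
f_1 = -7/4x^2 + 2xy - 3x + 4y + 4, LT = x^2.
f_2 = 6x^2 + 2x - 4/3y - 4/3, LT = x^2.
f_3 = -7x - 4y - 4, LT = x.

S(f_1,f_2): lcm = x^2. S = -8/7xy + 29/21x - 130/63y - 130/63.
  leading term xy: subtract (8/49y)·f_3 from -8/7xy + 29/21x - 130/63y - 130/63 → 32/49y^2 + 29/21x - 622/441y - 130/63
  leading term y^2: no divisor's leading term divides it; move 32/49y^2 to the remainder.
  leading term x: subtract (-29/147)·f_3 from 29/21x - 622/441y - 130/63 → -970/441y - 1258/441
  leading term y: no divisor's leading term divides it; move -970/441y to the remainder.
  leading term 1: no divisor's leading term divides it; move -1258/441 to the remainder.
  remainder 32/49y^2 - 970/441y - 1258/441 ≠ 0; add h_4 = 32/49y^2 - 970/441y - 1258/441 to the basis.

S(f_1,f_3): lcm = x^2. S = -12/7xy + 8/7x - 16/7y - 16/7.
  leading term xy: subtract (12/49y)·f_3 from -12/7xy + 8/7x - 16/7y - 16/7 → 48/49y^2 + 8/7x - 64/49y - 16/7
  leading term y^2: subtract (3/2)·h_4 from 48/49y^2 + 8/7x - 64/49y - 16/7 → 8/7x + 293/147y + 293/147
  leading term x: subtract (-8/49)·f_3 from 8/7x + 293/147y + 293/147 → 197/147y + 197/147
  leading term y: no divisor's leading term divides it; move 197/147y to the remainder.
  leading term 1: no divisor's leading term divides it; move 197/147 to the remainder.
  remainder 197/147y + 197/147 ≠ 0; add h_5 = 197/147y + 197/147 to the basis.

S(f_2,f_3): lcm = x^2. S = -4/7xy - 5/21x - 2/9y - 2/9.
  leading term xy: subtract (4/49y)·f_3 from -4/7xy - 5/21x - 2/9y - 2/9 → 16/49y^2 - 5/21x + 46/441y - 2/9
  leading term y^2: subtract (1/2)·h_4 from 16/49y^2 - 5/21x + 46/441y - 2/9 → -5/21x + 59/49y + 59/49
  leading term x: subtract (5/147)·f_3 from -5/21x + 59/49y + 59/49 → 197/147y + 197/147
  leading term y: subtract (1)·h_5 from 197/147y + 197/147 → 0
  remainder 0.

S(f_1,h_4): leading monomials are coprime, so the S-polynomial reduces to 0 (Buchberger's first criterion).
S(f_2,h_4): leading monomials are coprime, so the S-polynomial reduces to 0 (Buchberger's first criterion).
S(f_3,h_4): leading monomials are coprime, so the S-polynomial reduces to 0 (Buchberger's first criterion).
S(f_1,h_5): leading monomials are coprime, so the S-polynomial reduces to 0 (Buchberger's first criterion).
S(f_2,h_5): leading monomials are coprime, so the S-polynomial reduces to 0 (Buchberger's first criterion).
S(f_3,h_5): leading monomials are coprime, so the S-polynomial reduces to 0 (Buchberger's first criterion).
S(h_4,h_5): lcm = y^2. S = -629/144y - 629/144.
  leading term y: subtract (-30821/9456)·h_5 from -629/144y - 629/144 → 0
  remainder 0.

Every S-polynomial of the final basis reduces to 0, so we have a Gröbner basis.
Inter-reduce: drop elements whose leading term is divisible by another's, tail-reduce, and make monic.
Reduced Gröbner basis: {x, y + 1}.
Label its elements g_1 = x, g_2 = y + 1.

Reduce p = -2xy + 6y^2 - 12x - 10y - 16 modulo G:
  leading term xy: subtract (-2y)·g_1 from -2xy + 6y^2 - 12x - 10y - 16 → 6y^2 - 12x - 10y - 16
  leading term y^2: subtract (6y)·g_2 from 6y^2 - 12x - 10y - 16 → -12x - 16y - 16
  leading term x: subtract (-12)·g_1 from -12x - 16y - 16 → -16y - 16
  leading term y: subtract (-16)·g_2 from -16y - 16 → 0
  normal form = 0.
Since the normal form is 0, p ∈ I.

The remainder on division by a Gröbner basis is unique — it is the normal form.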